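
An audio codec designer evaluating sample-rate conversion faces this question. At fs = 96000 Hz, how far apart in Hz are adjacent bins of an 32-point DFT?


DFT frequency resolution:
df = fs / N
   = 96000 / 32
   = 3000.0 Hz

3000.0 Hz


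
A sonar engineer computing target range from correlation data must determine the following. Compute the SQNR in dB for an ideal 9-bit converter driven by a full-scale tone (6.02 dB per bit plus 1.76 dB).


Theoretical SNR for a full-scale sinusoid:
SNR = 6.02 * N + 1.76
    = 6.02 * 9 + 1.76
    = 54.18 + 1.76
    = 55.94 dB

55.94 dB


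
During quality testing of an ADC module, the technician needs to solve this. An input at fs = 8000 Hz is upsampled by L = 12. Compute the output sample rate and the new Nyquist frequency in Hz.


Step 1 — output sample rate after interpolation by L:
fs_out = L * fs_in = 12 * 8000 = 96000 Hz

Step 2 — Nyquist frequency of the output stream:
f_Nyq = fs_out / 2 = 96000 / 2 = 48000.0 Hz

fs_out = 96000 Hz; f_Nyquist = 48000.0 Hz


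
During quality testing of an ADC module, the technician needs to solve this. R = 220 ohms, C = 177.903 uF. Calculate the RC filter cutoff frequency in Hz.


Cutoff frequency of a first-order RC filter:
fc = 1 / (2 * pi * R * C)
C = 177.903 uF = 0.000177903 F
fc = 1 / (2 * pi * 220 * 0.000177903)
   = 1 / 0.2459154534547
   = 4.066438 Hz

4.066438 Hz


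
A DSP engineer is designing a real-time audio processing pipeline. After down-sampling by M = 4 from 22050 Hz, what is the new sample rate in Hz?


Decimation reduces the sample rate:
fs_out = fs_in / M
       = 22050 / 4
       = 5512.5 Hz

5512.5 Hz


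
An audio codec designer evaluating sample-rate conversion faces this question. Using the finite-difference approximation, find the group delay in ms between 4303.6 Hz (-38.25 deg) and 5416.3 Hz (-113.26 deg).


Group delay from phase difference:
tau = -d(phi)/d(omega)
d(phi) = -75.01 deg = -1.309171 rad
d(omega) = 2*pi*(5416.3 - 4303.6) = 6991.3003 rad/s
tau = -(-1.309171) / 6991.3003
    = 0.1873 ms

0.1873 ms


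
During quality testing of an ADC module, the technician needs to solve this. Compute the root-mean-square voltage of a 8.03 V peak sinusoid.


RMS voltage for a sinusoidal waveform:
V_rms = V_peak / sqrt(2)
      = 8.03 / 1.414214
      = 5.678 V

5.678 V


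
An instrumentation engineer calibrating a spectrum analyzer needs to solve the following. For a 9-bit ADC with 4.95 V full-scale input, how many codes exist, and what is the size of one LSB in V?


Step 1 — number of quantization levels:
L = 2^N = 2^9 = 512

Step 2 — LSB step size:
delta = Vfs / L
      = 4.95 / 512
      = 0.00966797 V

Levels = 512; step size = 0.00966797 V


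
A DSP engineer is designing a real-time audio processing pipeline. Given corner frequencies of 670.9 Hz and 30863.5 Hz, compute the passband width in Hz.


Bandwidth is the difference of -3dB frequencies:
BW = f_high - f_low
   = 30863.5 - 670.9
   = 30192.6 Hz

30192.6 Hz


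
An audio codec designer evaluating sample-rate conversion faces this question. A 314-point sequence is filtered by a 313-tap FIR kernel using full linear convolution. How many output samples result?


Linear convolution output length:
L = N + M - 1
  = 314 + 313 - 1
  = 626 samples

626


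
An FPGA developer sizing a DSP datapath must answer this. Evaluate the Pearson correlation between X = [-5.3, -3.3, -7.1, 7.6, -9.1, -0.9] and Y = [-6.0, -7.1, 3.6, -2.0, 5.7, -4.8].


Pearson correlation coefficient (population):
r = cov(X,Y) / (std(X) * std(Y))
Mean X = -3.0167, Mean Y = -1.7667
Cov(X,Y) = -10.842778
Std(X) = 5.418615, Std(Y) = 4.833448
r = -0.414

-0.414


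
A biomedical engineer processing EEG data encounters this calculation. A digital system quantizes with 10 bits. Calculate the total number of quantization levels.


Number of quantization levels = 2^N
= 2^10
= 1024

1024


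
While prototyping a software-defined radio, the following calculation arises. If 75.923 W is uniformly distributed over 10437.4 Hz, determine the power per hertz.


Power spectral density:
PSD = P / BW
    = 75.923 / 10437.4
    = 0.00727413 W/Hz

0.00727413 W/Hz


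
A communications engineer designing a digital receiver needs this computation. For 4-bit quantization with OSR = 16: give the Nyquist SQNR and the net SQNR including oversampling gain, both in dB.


Step 1 — baseline SQNR at Nyquist:
SQNR_base = 6.02*N + 1.76
          = 6.02*4 + 1.76
          = 25.84 dB

Step 2 — oversampling processing gain:
G = 10*log10(OSR) = 10*log10(16) = 12.04 dB

Step 3 — total:
SQNR_total = 25.84 + 12.04 = 37.88 dB

Base SQNR = 25.84 dB; oversampled SQNR = 37.88 dB


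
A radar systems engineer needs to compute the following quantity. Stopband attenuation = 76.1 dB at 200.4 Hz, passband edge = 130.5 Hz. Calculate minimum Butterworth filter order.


Butterworth filter order formula:
n = log10(10^(A/10) - 1) / (2 * log10(f_stop/f_pass))
10^(76.1/10) - 1 = 40738026.7804
f_stop/f_pass = 200.4 / 130.5 = 1.5356
n = 20.4254 -> ceil = 21

21


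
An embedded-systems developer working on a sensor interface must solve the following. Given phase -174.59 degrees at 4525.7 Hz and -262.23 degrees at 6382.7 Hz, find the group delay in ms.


Group delay from phase difference:
tau = -d(phi)/d(omega)
d(phi) = -87.64 deg = -1.529607 rad
d(omega) = 2*pi*(6382.7 - 4525.7) = 11667.8751 rad/s
tau = -(-1.529607) / 11667.8751
    = 0.1311 ms

0.1311 ms


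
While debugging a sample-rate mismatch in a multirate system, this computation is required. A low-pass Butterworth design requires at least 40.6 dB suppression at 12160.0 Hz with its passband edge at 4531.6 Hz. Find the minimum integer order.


Butterworth filter order formula:
n = log10(10^(A/10) - 1) / (2 * log10(f_stop/f_pass))
10^(40.6/10) - 1 = 11480.5362
f_stop/f_pass = 12160.0 / 4531.6 = 2.6834
n = 4.7354 -> ceil = 5

5


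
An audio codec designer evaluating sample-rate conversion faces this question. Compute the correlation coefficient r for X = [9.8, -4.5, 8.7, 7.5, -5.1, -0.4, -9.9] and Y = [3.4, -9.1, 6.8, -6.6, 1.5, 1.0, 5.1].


Pearson correlation coefficient (population):
r = cov(X,Y) / (std(X) * std(Y))
Mean X = 0.8714, Mean Y = 0.3
Cov(X,Y) = 3.365714
Std(X) = 7.241688, Std(Y) = 5.51362
r = 0.0843

0.0843


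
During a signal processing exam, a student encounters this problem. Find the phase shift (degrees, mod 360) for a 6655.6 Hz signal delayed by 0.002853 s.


Phase shift from frequency and time delay:
phi = 360 * f * t_delay
    = 360 * 6655.6 * 0.002853
    = 6835.83 degrees
    mod 360 = 355.83 degrees

355.83 degrees


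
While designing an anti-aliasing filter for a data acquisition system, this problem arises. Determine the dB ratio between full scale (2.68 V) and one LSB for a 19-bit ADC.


Dynamic range from full-scale to LSB:
V_min = V_max / 2^bits = 2.68 / 2^19
DR = 20 * log10(V_max / V_min)
   = 20 * log10(2^19)
   = 20 * 19 * log10(2)
   = 114.39 dB

114.39 dB


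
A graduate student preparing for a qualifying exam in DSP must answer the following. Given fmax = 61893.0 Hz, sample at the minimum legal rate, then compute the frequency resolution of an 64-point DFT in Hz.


Step 1 — Nyquist sampling rate:
fs = 2 * fmax = 2 * 61893.0 = 123786.0 Hz

Step 2 — DFT bin spacing:
df = fs / N = 123786.0 / 64 = 1934.1562 Hz

1934.1562 Hz


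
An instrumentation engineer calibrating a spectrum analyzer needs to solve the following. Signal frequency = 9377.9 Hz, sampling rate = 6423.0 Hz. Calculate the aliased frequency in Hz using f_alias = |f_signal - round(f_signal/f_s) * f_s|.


Compute the nearest integer multiple of fs to the signal:
n = round(9377.9 / 6423.0) = 1
f_alias = |9377.9 - 1 * 6423.0|
        = |9377.9 - 6423.0|
        = 2954.9 Hz

2954.9


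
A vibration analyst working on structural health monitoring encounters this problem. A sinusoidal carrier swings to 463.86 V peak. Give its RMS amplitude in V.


RMS voltage for a sinusoidal waveform:
V_rms = V_peak / sqrt(2)
      = 463.86 / 1.414214
      = 327.999 V

327.999 V


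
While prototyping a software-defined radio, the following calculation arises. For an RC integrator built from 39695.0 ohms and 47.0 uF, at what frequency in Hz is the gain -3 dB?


Cutoff frequency of a first-order RC filter:
fc = 1 / (2 * pi * R * C)
C = 47.0 uF = 4.7e-05 F
fc = 1 / (2 * pi * 39695.0 * 4.7e-05)
   = 1 / 11.722318916119
   = 0.085307 Hz

0.085307 Hz


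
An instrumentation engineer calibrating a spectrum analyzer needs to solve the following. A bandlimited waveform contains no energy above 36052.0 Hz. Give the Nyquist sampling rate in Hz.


The Nyquist rate is twice the maximum frequency component.
fs_min = 2 * fmax
      = 2 * 36052.0
      = 72104.0 Hz

72104.0


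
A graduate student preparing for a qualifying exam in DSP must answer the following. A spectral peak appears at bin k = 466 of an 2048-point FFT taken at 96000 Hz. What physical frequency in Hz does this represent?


Frequency of DFT bin k:
f_k = k * fs / N
    = 466 * 96000 / 2048
    = 44736000 / 2048
    = 21843.75 Hz

21843.75 Hz


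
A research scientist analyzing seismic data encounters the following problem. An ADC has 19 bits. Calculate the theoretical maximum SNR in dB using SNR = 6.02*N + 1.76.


Theoretical SNR for a full-scale sinusoid:
SNR = 6.02 * N + 1.76
    = 6.02 * 19 + 1.76
    = 114.38 + 1.76
    = 116.14 dB

116.14 dB


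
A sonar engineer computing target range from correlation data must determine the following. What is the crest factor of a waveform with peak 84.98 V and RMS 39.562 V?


Crest factor is the ratio of peak to RMS:
CF = V_peak / V_rms
   = 84.98 / 39.562
   = 2.148

2.148


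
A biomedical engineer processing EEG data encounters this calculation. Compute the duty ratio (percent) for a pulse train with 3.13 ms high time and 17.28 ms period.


Duty cycle as a percentage:
DC = (t_on / T) * 100
   = (3.13 / 17.28) * 100
   = 0.181134 * 100
   = 18.11 %

18.11 %


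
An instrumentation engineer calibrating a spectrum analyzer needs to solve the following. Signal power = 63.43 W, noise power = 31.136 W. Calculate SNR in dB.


SNR in decibels:
SNR = 10 * log10(Ps / Pn)
    = 10 * log10(63.43 / 31.136)
    = 10 * log10(2.0372)
    = 10 * 0.309
    = 3.09 dB

3.09 dB


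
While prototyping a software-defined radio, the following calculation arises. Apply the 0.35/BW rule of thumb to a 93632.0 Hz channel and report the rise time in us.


Rise time from bandwidth relationship:
tr = 0.35 / BW
   = 0.35 / 93632.0
   = 3.738038278e-06 s
   = 3.738 us

3.738 us


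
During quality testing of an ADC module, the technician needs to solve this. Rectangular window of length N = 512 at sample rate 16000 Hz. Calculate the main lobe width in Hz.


Main lobe width for a rectangular window:
Width = 2 * fs / N
      = 2 * 16000 / 512
      = 32000 / 512
      = 62.5 Hz

62.5 Hz


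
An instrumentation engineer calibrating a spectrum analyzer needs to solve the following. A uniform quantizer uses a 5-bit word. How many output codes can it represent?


Number of quantization levels = 2^N
= 2^5
= 32

32


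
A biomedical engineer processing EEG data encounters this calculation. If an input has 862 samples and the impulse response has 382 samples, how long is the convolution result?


Linear convolution output length:
L = N + M - 1
  = 862 + 382 - 1
  = 1243 samples

1243


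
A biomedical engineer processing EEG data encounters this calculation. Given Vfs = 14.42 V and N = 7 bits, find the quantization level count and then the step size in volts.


Step 1 — number of quantization levels:
L = 2^N = 2^7 = 128

Step 2 — LSB step size:
delta = Vfs / L
      = 14.42 / 128
      = 0.11265625 V

Levels = 128; step size = 0.11265625 V


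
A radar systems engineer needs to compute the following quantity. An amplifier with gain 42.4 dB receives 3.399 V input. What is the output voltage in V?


Output voltage from dB gain:
V_out = V_in * 10^(gain_dB / 20)
      = 3.399 * 10^(42.4 / 20)
      = 3.399 * 131.825674
      = 448.0755 V

448.0755 V


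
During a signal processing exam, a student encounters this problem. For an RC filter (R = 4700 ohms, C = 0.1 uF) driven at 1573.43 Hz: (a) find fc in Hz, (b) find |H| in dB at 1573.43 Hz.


Step 1 — cutoff frequency:
fc = 1 / (2*pi*R*C)
C = 0.1 uF = 1e-07 F
fc = 1 / (2*pi*4700*1e-07)
   = 338.628 Hz

Step 2 — magnitude at f = 1573.43 Hz:
|H(f)| = 1 / sqrt(1 + (f/fc)^2)
f/fc = 1573.43 / 338.628 = 4.646485
|H| = 1 / sqrt(1 + 21.589823) = 0.210399
|H|_dB = 20*log10(0.210399) = -13.54 dB

fc = 338.628 Hz; |H(1573.43 Hz)| = -13.54 dB


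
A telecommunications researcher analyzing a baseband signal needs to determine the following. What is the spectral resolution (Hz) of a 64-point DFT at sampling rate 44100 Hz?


DFT frequency resolution:
df = fs / N
   = 44100 / 64
   = 689.0625 Hz

689.0625 Hz


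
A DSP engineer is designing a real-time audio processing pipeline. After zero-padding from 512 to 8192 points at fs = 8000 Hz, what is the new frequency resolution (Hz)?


Frequency resolution after zero-padding:
N_padded = 512 * 16 = 8192
df = fs / N_padded
   = 8000 / 8192
   = 0.9766 Hz

0.9766 Hz


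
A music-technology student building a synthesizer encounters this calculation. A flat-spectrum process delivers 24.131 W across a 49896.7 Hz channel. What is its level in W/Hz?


Power spectral density:
PSD = P / BW
    = 24.131 / 49896.7
    = 0.00048362 W/Hz

0.00048362 W/Hz


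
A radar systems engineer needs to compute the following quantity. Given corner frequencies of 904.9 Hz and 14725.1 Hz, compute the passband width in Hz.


Bandwidth is the difference of -3dB frequencies:
BW = f_high - f_low
   = 14725.1 - 904.9
   = 13820.2 Hz

13820.2 Hz


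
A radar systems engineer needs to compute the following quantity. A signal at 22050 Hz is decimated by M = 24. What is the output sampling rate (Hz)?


Decimation reduces the sample rate:
fs_out = fs_in / M
       = 22050 / 24
       = 918.75 Hz

918.75 Hz


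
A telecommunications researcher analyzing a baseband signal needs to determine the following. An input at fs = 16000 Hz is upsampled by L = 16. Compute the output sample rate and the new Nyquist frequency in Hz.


Step 1 — output sample rate after interpolation by L:
fs_out = L * fs_in = 16 * 16000 = 256000 Hz

Step 2 — Nyquist frequency of the output stream:
f_Nyq = fs_out / 2 = 256000 / 2 = 128000.0 Hz

fs_out = 256000 Hz; f_Nyquist = 128000.0 Hz


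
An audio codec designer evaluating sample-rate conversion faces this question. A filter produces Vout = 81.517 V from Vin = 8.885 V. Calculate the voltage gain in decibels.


Voltage gain in dB:
G = 20 * log10(Vout / Vin)
  = 20 * log10(81.517 / 8.885)
  = 20 * log10(9.174676)
  = 20 * 0.962591
  = 19.25 dB

19.25 dB


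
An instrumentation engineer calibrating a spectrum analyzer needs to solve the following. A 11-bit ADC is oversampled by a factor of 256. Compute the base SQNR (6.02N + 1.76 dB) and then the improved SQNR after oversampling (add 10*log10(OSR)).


Step 1 — baseline SQNR at Nyquist:
SQNR_base = 6.02*N + 1.76
          = 6.02*11 + 1.76
          = 67.98 dB

Step 2 — oversampling processing gain:
G = 10*log10(OSR) = 10*log10(256) = 24.08 dB

Step 3 — total:
SQNR_total = 67.98 + 24.08 = 92.06 dB

Base SQNR = 67.98 dB; oversampled SQNR = 92.06 dB


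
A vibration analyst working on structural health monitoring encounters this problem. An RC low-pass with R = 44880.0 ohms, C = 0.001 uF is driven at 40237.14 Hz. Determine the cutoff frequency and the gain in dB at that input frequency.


Step 1 — cutoff frequency:
fc = 1 / (2*pi*R*C)
C = 0.001 uF = 1e-09 F
fc = 1 / (2*pi*44880.0*1e-09)
   = 3546.233 Hz

Step 2 — magnitude at f = 40237.14 Hz:
|H(f)| = 1 / sqrt(1 + (f/fc)^2)
f/fc = 40237.14 / 3546.233 = 11.346446
|H| = 1 / sqrt(1 + 128.741837) = 0.087793
|H|_dB = 20*log10(0.087793) = -21.13 dB

fc = 3546.233 Hz; |H(40237.14 Hz)| = -21.13 dB


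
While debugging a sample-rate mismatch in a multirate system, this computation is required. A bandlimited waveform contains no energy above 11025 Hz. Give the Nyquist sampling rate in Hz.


The Nyquist rate is twice the maximum frequency component.
fs_min = 2 * fmax
      = 2 * 11025
      = 22050 Hz

22050


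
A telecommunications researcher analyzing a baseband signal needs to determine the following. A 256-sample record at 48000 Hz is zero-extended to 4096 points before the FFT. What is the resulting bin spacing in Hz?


Frequency resolution after zero-padding:
N_padded = 256 * 16 = 4096
df = fs / N_padded
   = 48000 / 4096
   = 11.7188 Hz

11.7188 Hz


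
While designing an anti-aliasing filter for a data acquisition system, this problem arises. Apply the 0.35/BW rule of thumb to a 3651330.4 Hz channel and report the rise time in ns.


Rise time from bandwidth relationship:
tr = 0.35 / BW
   = 0.35 / 3651330.4
   = 9.58554723e-08 s
   = 95.8555 ns

95.8555 ns


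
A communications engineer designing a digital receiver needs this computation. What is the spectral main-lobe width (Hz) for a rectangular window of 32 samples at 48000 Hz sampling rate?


Main lobe width for a rectangular window:
Width = 2 * fs / N
      = 2 * 48000 / 32
      = 96000 / 32
      = 3000.0 Hz

3000.0 Hz


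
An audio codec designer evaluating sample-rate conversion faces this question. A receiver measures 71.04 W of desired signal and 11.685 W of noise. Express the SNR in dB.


SNR in decibels:
SNR = 10 * log10(Ps / Pn)
    = 10 * log10(71.04 / 11.685)
    = 10 * log10(6.0796)
    = 10 * 0.7839
    = 7.84 dB

7.84 dB


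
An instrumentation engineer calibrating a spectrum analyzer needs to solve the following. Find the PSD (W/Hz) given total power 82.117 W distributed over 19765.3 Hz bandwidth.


Power spectral density:
PSD = P / BW
    = 82.117 / 19765.3
    = 0.0041546 W/Hz

0.0041546 W/Hz


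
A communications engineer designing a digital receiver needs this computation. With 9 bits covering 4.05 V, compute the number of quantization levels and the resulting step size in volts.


Step 1 — number of quantization levels:
L = 2^N = 2^9 = 512

Step 2 — LSB step size:
delta = Vfs / L
      = 4.05 / 512
      = 0.00791016 V

Levels = 512; step size = 0.00791016 V


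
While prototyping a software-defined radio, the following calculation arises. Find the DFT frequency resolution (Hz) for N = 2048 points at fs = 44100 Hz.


DFT frequency resolution:
df = fs / N
   = 44100 / 2048
   = 21.5332 Hz

21.5332 Hz


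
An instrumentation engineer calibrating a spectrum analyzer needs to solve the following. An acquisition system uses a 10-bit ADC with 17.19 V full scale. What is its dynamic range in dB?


Dynamic range from full-scale to LSB:
V_min = V_max / 2^bits = 17.19 / 2^10
DR = 20 * log10(V_max / V_min)
   = 20 * log10(2^10)
   = 20 * 10 * log10(2)
   = 60.21 dB

60.21 dB


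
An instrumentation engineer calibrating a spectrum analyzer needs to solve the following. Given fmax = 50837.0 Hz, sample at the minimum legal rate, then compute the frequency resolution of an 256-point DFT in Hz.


Step 1 — Nyquist sampling rate:
fs = 2 * fmax = 2 * 50837.0 = 101674.0 Hz

Step 2 — DFT bin spacing:
df = fs / N = 101674.0 / 256 = 397.1641 Hz

397.1641 Hz


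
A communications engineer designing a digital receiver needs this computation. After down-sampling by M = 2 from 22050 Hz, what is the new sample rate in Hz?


Decimation reduces the sample rate:
fs_out = fs_in / M
       = 22050 / 2
       = 11025.0 Hz

11025.0 Hz


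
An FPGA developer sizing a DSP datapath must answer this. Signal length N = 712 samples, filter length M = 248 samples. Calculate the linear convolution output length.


Linear convolution output length:
L = N + M - 1
  = 712 + 248 - 1
  = 959 samples

959


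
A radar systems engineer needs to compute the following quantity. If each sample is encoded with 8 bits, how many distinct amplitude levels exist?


Number of quantization levels = 2^N
= 2^8
= 256

256


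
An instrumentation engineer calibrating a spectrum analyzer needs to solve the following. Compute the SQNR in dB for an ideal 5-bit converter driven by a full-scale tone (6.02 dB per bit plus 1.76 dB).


Theoretical SNR for a full-scale sinusoid:
SNR = 6.02 * N + 1.76
    = 6.02 * 5 + 1.76
    = 30.1 + 1.76
    = 31.86 dB

31.86 dB


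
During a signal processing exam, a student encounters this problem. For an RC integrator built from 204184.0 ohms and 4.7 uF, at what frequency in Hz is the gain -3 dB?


Cutoff frequency of a first-order RC filter:
fc = 1 / (2 * pi * R * C)
C = 4.7 uF = 4.7e-06 F
fc = 1 / (2 * pi * 204184.0 * 4.7e-06)
   = 1 / 6.0297517711774
   = 0.165844 Hz

0.165844 Hz


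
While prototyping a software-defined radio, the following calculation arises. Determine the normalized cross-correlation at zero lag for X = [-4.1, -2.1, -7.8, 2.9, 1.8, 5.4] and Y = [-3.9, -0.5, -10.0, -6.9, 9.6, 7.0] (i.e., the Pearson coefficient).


Pearson correlation coefficient (population):
r = cov(X,Y) / (std(X) * std(Y))
Mean X = -0.65, Mean Y = -0.7833
Cov(X,Y) = 21.175833
Std(X) = 4.478374, Std(Y) = 7.077527
r = 0.6681

0.6681


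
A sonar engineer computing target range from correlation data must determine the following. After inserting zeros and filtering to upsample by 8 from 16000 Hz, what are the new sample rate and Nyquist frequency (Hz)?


Step 1 — output sample rate after interpolation by L:
fs_out = L * fs_in = 8 * 16000 = 128000 Hz

Step 2 — Nyquist frequency of the output stream:
f_Nyq = fs_out / 2 = 128000 / 2 = 64000.0 Hz

fs_out = 128000 Hz; f_Nyquist = 64000.0 Hz


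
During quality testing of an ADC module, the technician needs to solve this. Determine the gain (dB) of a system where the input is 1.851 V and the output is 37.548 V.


Voltage gain in dB:
G = 20 * log10(Vout / Vin)
  = 20 * log10(37.548 / 1.851)
  = 20 * log10(20.285251)
  = 20 * 1.30718
  = 26.14 dB

26.14 dB


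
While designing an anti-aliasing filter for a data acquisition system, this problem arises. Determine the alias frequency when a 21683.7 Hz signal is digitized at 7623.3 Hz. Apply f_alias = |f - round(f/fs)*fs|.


Compute the nearest integer multiple of fs to the signal:
n = round(21683.7 / 7623.3) = 3
f_alias = |21683.7 - 3 * 7623.3|
        = |21683.7 - 22869.9|
        = 1186.2 Hz

1186.2


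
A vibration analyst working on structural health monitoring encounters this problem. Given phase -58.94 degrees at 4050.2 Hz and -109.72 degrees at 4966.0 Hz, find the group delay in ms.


Group delay from phase difference:
tau = -d(phi)/d(omega)
d(phi) = -50.78 deg = -0.886278 rad
d(omega) = 2*pi*(4966.0 - 4050.2) = 5754.1411 rad/s
tau = -(-0.886278) / 5754.1411
    = 0.154 ms

0.154 ms


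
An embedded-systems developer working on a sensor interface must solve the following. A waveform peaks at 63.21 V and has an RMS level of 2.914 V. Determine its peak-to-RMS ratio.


Crest factor is the ratio of peak to RMS:
CF = V_peak / V_rms
   = 63.21 / 2.914
   = 21.6918

21.6918


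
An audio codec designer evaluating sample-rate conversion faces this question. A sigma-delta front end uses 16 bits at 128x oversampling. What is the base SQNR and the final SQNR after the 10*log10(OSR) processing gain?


Step 1 — baseline SQNR at Nyquist:
SQNR_base = 6.02*N + 1.76
          = 6.02*16 + 1.76
          = 98.08 dB

Step 2 — oversampling processing gain:
G = 10*log10(OSR) = 10*log10(128) = 21.07 dB

Step 3 — total:
SQNR_total = 98.08 + 21.07 = 119.15 dB

Base SQNR = 98.08 dB; oversampled SQNR = 119.15 dB


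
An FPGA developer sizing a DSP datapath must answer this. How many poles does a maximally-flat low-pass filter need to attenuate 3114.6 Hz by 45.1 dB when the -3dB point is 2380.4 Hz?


Butterworth filter order formula:
n = log10(10^(A/10) - 1) / (2 * log10(f_stop/f_pass))
10^(45.1/10) - 1 = 32358.3657
f_stop/f_pass = 3114.6 / 2380.4 = 1.3084
n = 19.3143 -> ceil = 20

20


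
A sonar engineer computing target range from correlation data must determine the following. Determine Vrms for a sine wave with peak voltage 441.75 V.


RMS voltage for a sinusoidal waveform:
V_rms = V_peak / sqrt(2)
      = 441.75 / 1.414214
      = 312.364 V

312.364 V


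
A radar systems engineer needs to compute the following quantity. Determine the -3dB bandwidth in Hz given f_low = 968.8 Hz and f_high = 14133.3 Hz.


Bandwidth is the difference of -3dB frequencies:
BW = f_high - f_low
   = 14133.3 - 968.8
   = 13164.5 Hz

13164.5 Hz


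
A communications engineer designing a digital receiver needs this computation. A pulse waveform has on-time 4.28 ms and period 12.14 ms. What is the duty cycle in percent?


Duty cycle as a percentage:
DC = (t_on / T) * 100
   = (4.28 / 12.14) * 100
   = 0.352554 * 100
   = 35.26 %

35.26 %


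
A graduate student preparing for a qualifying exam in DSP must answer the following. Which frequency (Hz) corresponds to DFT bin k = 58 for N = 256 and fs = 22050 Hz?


Frequency of DFT bin k:
f_k = k * fs / N
    = 58 * 22050 / 256
    = 1278900 / 256
    = 4995.703 Hz

4995.703 Hz


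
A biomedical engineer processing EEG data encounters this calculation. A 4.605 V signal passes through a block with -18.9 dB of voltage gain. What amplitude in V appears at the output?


Output voltage from dB gain:
V_out = V_in * 10^(gain_dB / 20)
      = 4.605 * 10^(-18.9 / 20)
      = 4.605 * 0.113501
      = 0.5227 V

0.5227 V


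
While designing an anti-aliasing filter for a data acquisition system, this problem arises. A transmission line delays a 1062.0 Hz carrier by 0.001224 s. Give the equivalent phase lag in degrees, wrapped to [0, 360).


Phase shift from frequency and time delay:
phi = 360 * f * t_delay
    = 360 * 1062.0 * 0.001224
    = 467.96 degrees
    mod 360 = 107.96 degrees

107.96 degrees


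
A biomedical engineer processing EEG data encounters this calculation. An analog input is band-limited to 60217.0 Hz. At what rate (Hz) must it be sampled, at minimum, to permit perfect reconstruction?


The Nyquist rate is twice the maximum frequency component.
fs_min = 2 * fmax
      = 2 * 60217.0
      = 120434.0 Hz

120434.0


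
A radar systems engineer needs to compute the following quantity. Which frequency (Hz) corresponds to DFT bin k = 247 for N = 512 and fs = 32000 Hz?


Frequency of DFT bin k:
f_k = k * fs / N
    = 247 * 32000 / 512
    = 7904000 / 512
    = 15437.5 Hz

15437.5 Hz


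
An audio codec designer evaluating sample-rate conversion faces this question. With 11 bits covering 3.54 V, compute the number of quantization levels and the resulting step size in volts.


Step 1 — number of quantization levels:
L = 2^N = 2^11 = 2048

Step 2 — LSB step size:
delta = Vfs / L
      = 3.54 / 2048
      = 0.00172852 V

Levels = 2048; step size = 0.00172852 V


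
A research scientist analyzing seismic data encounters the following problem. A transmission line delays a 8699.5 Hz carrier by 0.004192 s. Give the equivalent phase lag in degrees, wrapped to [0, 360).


Phase shift from frequency and time delay:
phi = 360 * f * t_delay
    = 360 * 8699.5 * 0.004192
    = 13128.59 degrees
    mod 360 = 168.59 degrees

168.59 degrees


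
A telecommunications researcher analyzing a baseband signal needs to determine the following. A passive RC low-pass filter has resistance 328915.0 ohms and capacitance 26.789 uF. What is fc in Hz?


Cutoff frequency of a first-order RC filter:
fc = 1 / (2 * pi * R * C)
C = 26.789 uF = 2.6789e-05 F
fc = 1 / (2 * pi * 328915.0 * 2.6789e-05)
   = 1 / 55.363055421486
   = 0.018063 Hz

0.018063 Hz


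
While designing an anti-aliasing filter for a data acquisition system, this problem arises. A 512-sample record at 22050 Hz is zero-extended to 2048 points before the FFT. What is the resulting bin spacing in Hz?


Frequency resolution after zero-padding:
N_padded = 512 * 4 = 2048
df = fs / N_padded
   = 22050 / 2048
   = 10.7666 Hz

10.7666 Hz


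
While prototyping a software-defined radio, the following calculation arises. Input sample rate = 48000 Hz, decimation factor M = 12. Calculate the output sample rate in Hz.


Decimation reduces the sample rate:
fs_out = fs_in / M
       = 48000 / 12
       = 4000.0 Hz

4000.0 Hz


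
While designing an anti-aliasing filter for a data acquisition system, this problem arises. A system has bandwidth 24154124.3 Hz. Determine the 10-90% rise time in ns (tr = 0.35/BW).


Rise time from bandwidth relationship:
tr = 0.35 / BW
   = 0.35 / 24154124.3
   = 1.4490279e-08 s
   = 14.4903 ns

14.4903 ns


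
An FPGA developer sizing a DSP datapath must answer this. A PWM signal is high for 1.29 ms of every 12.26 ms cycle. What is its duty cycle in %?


Duty cycle as a percentage:
DC = (t_on / T) * 100
   = (1.29 / 12.26) * 100
   = 0.10522 * 100
   = 10.52 %

10.52 %


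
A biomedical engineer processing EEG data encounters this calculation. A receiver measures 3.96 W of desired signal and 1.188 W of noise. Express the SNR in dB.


SNR in decibels:
SNR = 10 * log10(Ps / Pn)
    = 10 * log10(3.96 / 1.188)
    = 10 * log10(3.3333)
    = 10 * 0.5229
    = 5.23 dB

5.23 dB


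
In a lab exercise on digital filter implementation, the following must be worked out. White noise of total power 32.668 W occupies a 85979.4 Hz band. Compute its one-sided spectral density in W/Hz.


Power spectral density:
PSD = P / BW
    = 32.668 / 85979.4
    = 0.00037995 W/Hz

0.00037995 W/Hz


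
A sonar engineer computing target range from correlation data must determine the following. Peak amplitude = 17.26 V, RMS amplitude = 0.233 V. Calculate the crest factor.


Crest factor is the ratio of peak to RMS:
CF = V_peak / V_rms
   = 17.26 / 0.233
   = 74.0773

74.0773


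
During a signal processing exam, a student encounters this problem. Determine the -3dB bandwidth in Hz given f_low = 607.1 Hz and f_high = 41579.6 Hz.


Bandwidth is the difference of -3dB frequencies:
BW = f_high - f_low
   = 41579.6 - 607.1
   = 40972.5 Hz

40972.5 Hz


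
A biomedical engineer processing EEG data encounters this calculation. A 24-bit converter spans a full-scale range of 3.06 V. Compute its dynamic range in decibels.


Dynamic range from full-scale to LSB:
V_min = V_max / 2^bits = 3.06 / 2^24
DR = 20 * log10(V_max / V_min)
   = 20 * log10(2^24)
   = 20 * 24 * log10(2)
   = 144.49 dB

144.49 dB


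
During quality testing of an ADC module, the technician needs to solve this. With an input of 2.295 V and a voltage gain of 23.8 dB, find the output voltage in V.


Output voltage from dB gain:
V_out = V_in * 10^(gain_dB / 20)
      = 2.295 * 10^(23.8 / 20)
      = 2.295 * 15.488166
      = 35.5453 V

35.5453 V


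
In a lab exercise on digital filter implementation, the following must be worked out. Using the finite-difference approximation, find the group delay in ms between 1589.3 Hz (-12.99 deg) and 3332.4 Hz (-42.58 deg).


Group delay from phase difference:
tau = -d(phi)/d(omega)
d(phi) = -29.59 deg = -0.516443 rad
d(omega) = 2*pi*(3332.4 - 1589.3) = 10952.2203 rad/s
tau = -(-0.516443) / 10952.2203
    = 0.0472 ms

0.0472 ms


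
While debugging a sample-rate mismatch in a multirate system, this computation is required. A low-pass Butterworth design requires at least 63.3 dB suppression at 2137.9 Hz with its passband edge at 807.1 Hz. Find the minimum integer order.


Butterworth filter order formula:
n = log10(10^(A/10) - 1) / (2 * log10(f_stop/f_pass))
10^(63.3/10) - 1 = 2137961.0895
f_stop/f_pass = 2137.9 / 807.1 = 2.6489
n = 7.4812 -> ceil = 8

8


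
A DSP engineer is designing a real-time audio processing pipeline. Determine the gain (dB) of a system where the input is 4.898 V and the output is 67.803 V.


Voltage gain in dB:
G = 20 * log10(Vout / Vin)
  = 20 * log10(67.803 / 4.898)
  = 20 * log10(13.842997)
  = 20 * 1.14123
  = 22.82 dB

22.82 dB


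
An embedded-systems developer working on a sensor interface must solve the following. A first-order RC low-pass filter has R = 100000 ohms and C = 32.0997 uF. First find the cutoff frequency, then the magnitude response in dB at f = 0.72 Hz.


Step 1 — cutoff frequency:
fc = 1 / (2*pi*R*C)
C = 32.0997 uF = 3.20997e-05 F
fc = 1 / (2*pi*100000*3.20997e-05)
   = 0.0495814 Hz

Step 2 — magnitude at f = 0.72 Hz:
|H(f)| = 1 / sqrt(1 + (f/fc)^2)
f/fc = 0.72 / 0.0495814 = 14.521575
|H| = 1 / sqrt(1 + 210.87614) = 0.0687004
|H|_dB = 20*log10(0.0687004) = -23.26 dB

fc = 0.0495814 Hz; |H(0.72 Hz)| = -23.26 dB


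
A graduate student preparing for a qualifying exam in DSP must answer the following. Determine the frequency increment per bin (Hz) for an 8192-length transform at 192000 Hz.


DFT frequency resolution:
df = fs / N
   = 192000 / 8192
   = 23.4375 Hz

23.4375 Hz


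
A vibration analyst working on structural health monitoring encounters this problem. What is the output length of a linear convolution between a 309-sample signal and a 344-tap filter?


Linear convolution output length:
L = N + M - 1
  = 309 + 344 - 1
  = 652 samples

652


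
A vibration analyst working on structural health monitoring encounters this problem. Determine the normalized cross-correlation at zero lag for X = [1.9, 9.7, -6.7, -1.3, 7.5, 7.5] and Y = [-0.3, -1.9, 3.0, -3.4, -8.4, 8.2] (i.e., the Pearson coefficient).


Pearson correlation coefficient (population):
r = cov(X,Y) / (std(X) * std(Y))
Mean X = 3.1, Mean Y = -0.4667
Cov(X,Y) = -4.583333
Std(X) = 5.760787, Std(Y) = 5.17612
r = -0.1537

-0.1537


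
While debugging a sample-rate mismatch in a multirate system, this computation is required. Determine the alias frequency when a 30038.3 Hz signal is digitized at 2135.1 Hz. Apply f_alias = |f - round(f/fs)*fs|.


Compute the nearest integer multiple of fs to the signal:
n = round(30038.3 / 2135.1) = 14
f_alias = |30038.3 - 14 * 2135.1|
        = |30038.3 - 29891.4|
        = 146.9 Hz

146.9


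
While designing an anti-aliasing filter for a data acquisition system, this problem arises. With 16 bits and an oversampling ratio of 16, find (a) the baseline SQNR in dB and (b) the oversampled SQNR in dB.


Step 1 — baseline SQNR at Nyquist:
SQNR_base = 6.02*N + 1.76
          = 6.02*16 + 1.76
          = 98.08 dB

Step 2 — oversampling processing gain:
G = 10*log10(OSR) = 10*log10(16) = 12.04 dB

Step 3 — total:
SQNR_total = 98.08 + 12.04 = 110.12 dB

Base SQNR = 98.08 dB; oversampled SQNR = 110.12 dB


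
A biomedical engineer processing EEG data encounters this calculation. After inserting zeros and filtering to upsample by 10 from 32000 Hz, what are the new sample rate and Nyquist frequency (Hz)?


Step 1 — output sample rate after interpolation by L:
fs_out = L * fs_in = 10 * 32000 = 320000 Hz

Step 2 — Nyquist frequency of the output stream:
f_Nyq = fs_out / 2 = 320000 / 2 = 160000.0 Hz

fs_out = 320000 Hz; f_Nyquist = 160000.0 Hz


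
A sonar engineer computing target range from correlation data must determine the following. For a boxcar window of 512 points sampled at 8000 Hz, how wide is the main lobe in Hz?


Main lobe width for a rectangular window:
Width = 2 * fs / N
      = 2 * 8000 / 512
      = 16000 / 512
      = 31.25 Hz

31.25 Hz


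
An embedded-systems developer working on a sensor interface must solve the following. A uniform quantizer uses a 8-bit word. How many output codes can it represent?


Number of quantization levels = 2^N
= 2^8
= 256

256


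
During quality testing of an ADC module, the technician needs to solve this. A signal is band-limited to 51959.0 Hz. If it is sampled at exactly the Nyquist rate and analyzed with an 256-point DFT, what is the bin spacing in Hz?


Step 1 — Nyquist sampling rate:
fs = 2 * fmax = 2 * 51959.0 = 103918.0 Hz

Step 2 — DFT bin spacing:
df = fs / N = 103918.0 / 256 = 405.9297 Hz

405.9297 Hz


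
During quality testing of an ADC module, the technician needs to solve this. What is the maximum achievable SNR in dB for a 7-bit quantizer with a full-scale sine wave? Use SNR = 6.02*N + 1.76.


Theoretical SNR for a full-scale sinusoid:
SNR = 6.02 * N + 1.76
    = 6.02 * 7 + 1.76
    = 42.14 + 1.76
    = 43.9 dB

43.9 dB


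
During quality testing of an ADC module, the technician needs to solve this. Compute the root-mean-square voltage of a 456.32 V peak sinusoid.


RMS voltage for a sinusoidal waveform:
V_rms = V_peak / sqrt(2)
      = 456.32 / 1.414214
      = 322.667 V

322.667 V


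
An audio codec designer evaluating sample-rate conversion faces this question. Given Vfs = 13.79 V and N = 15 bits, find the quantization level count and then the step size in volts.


Step 1 — number of quantization levels:
L = 2^N = 2^15 = 32768

Step 2 — LSB step size:
delta = Vfs / L
      = 13.79 / 32768
      = 0.00042084 V

Levels = 32768; step size = 0.00042084 V


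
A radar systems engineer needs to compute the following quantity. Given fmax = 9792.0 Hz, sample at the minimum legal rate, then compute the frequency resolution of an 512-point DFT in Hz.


Step 1 — Nyquist sampling rate:
fs = 2 * fmax = 2 * 9792.0 = 19584.0 Hz

Step 2 — DFT bin spacing:
df = fs / N = 19584.0 / 512 = 38.25 Hz

38.25 Hz


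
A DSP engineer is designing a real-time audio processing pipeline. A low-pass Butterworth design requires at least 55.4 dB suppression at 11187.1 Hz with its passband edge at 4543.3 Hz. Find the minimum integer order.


Butterworth filter order formula:
n = log10(10^(A/10) - 1) / (2 * log10(f_stop/f_pass))
10^(55.4/10) - 1 = 346735.8505
f_stop/f_pass = 11187.1 / 4543.3 = 2.4623
n = 7.0781 -> ceil = 8

8


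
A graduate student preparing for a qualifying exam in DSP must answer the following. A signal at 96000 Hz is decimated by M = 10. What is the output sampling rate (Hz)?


Decimation reduces the sample rate:
fs_out = fs_in / M
       = 96000 / 10
       = 9600.0 Hz

9600.0 Hz


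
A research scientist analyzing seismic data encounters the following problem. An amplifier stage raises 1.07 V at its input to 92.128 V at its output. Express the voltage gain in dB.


Voltage gain in dB:
G = 20 * log10(Vout / Vin)
  = 20 * log10(92.128 / 1.07)
  = 20 * log10(86.100935)
  = 20 * 1.935008
  = 38.7 dB

38.7 dB


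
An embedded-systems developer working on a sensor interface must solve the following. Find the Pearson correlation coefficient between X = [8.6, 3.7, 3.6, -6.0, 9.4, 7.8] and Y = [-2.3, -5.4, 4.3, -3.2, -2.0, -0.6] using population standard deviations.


Pearson correlation coefficient (population):
r = cov(X,Y) / (std(X) * std(Y))
Mean X = 4.5167, Mean Y = -1.5333
Cov(X,Y) = 2.165556
Std(X) = 5.21869, Std(Y) = 2.984218
r = 0.1391

0.1391


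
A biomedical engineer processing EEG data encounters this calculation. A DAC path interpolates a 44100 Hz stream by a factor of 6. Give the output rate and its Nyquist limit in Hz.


Step 1 — output sample rate after interpolation by L:
fs_out = L * fs_in = 6 * 44100 = 264600 Hz

Step 2 — Nyquist frequency of the output stream:
f_Nyq = fs_out / 2 = 264600 / 2 = 132300.0 Hz

fs_out = 264600 Hz; f_Nyquist = 132300.0 Hz


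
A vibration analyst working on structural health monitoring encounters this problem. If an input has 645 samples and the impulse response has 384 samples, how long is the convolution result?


Linear convolution output length:
L = N + M - 1
  = 645 + 384 - 1
  = 1028 samples

1028


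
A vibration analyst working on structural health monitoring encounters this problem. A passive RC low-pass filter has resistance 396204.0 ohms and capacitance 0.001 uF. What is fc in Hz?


Cutoff frequency of a first-order RC filter:
fc = 1 / (2 * pi * R * C)
C = 0.001 uF = 1e-09 F
fc = 1 / (2 * pi * 396204.0 * 1e-09)
   = 1 / 0.0024894231514458
   = 401.699486 Hz

401.699486 Hz
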